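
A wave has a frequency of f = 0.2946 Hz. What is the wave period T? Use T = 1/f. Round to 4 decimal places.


T = 1 / f
T = 1 / 0.2946
T = 3.3944 s

3.3944


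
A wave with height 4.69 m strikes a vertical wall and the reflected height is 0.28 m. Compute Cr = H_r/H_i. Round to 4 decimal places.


Cr = H_r / H_i
Cr = 0.28 / 4.69
Cr = 0.0597

0.0597


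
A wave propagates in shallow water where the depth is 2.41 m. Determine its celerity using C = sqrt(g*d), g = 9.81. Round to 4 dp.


Using the shallow-water approximation:
C = sqrt(g * d) = sqrt(9.81 * 2.41)
C = sqrt(23.6421)
C = 4.8623 m/s

4.8623


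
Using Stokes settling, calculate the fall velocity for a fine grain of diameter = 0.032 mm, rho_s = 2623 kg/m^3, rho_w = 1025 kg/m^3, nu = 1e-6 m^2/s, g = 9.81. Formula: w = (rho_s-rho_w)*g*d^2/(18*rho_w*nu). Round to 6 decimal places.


w = (rho_s - rho_w) * g * d^2 / (18 * rho_w * nu)
d = 0.032 mm = 0.000032 m
rho_s - rho_w = 2623 - 1025 = 1598
Numerator = 1598 * 9.81 * (0.000032)^2 = 0.000016052613
Denominator = 18 * 1025 * 1e-6 = 0.018450
w = 0.000870 m/s

0.000870


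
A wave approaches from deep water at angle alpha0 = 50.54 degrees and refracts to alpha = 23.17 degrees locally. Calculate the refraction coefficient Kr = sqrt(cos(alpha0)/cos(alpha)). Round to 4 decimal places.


Kr = sqrt(cos(alpha0) / cos(alpha))
cos(50.54) = 0.635539
cos(23.17) = 0.919341
Kr = sqrt(0.635539 / 0.919341)
Kr = sqrt(0.691298)
Kr = 0.8314

0.8314


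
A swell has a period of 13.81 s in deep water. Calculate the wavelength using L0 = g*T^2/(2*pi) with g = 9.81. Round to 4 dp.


L0 = g * T^2 / (2 * pi)
L0 = 9.81 * 13.81^2 / (2 * pi)
L0 = 9.81 * 190.7161 / 6.28319
L0 = 1870.9249 / 6.28319
L0 = 297.7670 m

297.7670


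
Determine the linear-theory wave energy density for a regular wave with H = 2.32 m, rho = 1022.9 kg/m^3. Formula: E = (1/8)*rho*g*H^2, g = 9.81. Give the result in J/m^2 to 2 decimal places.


E = (1/8) * rho * g * H^2
E = (1/8) * 1022.9 * 9.81 * 2.32^2
E = 0.125 * 1022.9 * 9.81 * 5.3824
E = 6751.31 J/m^2

6751.31


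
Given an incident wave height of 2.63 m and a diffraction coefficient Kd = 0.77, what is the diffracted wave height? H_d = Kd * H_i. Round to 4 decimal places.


H_d = Kd * H_i
H_d = 0.77 * 2.63
H_d = 2.0251 m

2.0251


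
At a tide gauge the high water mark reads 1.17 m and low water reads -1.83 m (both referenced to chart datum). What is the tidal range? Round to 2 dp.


Tidal range = High water - Low water
Tidal range = 1.17 - (-1.83)
Tidal range = 3.00 m

3.00


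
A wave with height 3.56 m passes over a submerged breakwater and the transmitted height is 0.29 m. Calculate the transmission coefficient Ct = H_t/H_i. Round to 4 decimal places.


Ct = H_t / H_i
Ct = 0.29 / 3.56
Ct = 0.0815

0.0815


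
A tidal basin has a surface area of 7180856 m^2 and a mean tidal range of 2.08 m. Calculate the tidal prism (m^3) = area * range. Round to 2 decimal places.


Tidal prism = Area * Tidal range
P = 7180856 * 2.08
P = 14936180.48 m^3

14936180.48


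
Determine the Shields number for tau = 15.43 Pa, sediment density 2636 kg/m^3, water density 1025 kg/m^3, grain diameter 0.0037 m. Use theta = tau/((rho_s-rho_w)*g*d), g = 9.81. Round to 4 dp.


theta = tau / ((rho_s - rho_w) * g * d)
rho_s - rho_w = 2636 - 1025 = 1611
Denominator = 1611 * 9.81 * 0.0037 = 58.474467
theta = 15.43 / 58.474467
theta = 0.2639

0.2639


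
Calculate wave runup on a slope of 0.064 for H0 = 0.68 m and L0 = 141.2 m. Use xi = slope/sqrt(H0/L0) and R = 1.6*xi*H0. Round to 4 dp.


xi = slope / sqrt(H0/L0)
H0/L0 = 0.68/141.2 = 0.004816
sqrt(0.004816) = 0.069396
xi = 0.064 / 0.069396 = 0.922238
R = 1.6 * xi * H0 = 1.6 * 0.922238 * 0.68
R = 1.0034 m

1.0034


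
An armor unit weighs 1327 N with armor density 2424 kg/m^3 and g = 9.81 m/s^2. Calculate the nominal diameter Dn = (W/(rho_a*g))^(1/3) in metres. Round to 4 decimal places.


V = W / (rho_a * g)
V = 1327 / (2424 * 9.81)
V = 1327 / 23779.44
V = 0.055805 m^3
Dn = V^(1/3) = 0.055805^(1/3)
Dn = 0.3821 m

0.3821


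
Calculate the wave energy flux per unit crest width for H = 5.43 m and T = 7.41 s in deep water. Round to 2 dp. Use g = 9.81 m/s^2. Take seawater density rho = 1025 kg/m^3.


P = rho * g^2 * H^2 * T / (32 * pi)
P = 1025 * 9.81^2 * 5.43^2 * 7.41 / (32 * pi)
P = 1025 * 96.2361 * 29.4849 * 7.41 / 100.53096
P = 214377.84 W/m

214377.84


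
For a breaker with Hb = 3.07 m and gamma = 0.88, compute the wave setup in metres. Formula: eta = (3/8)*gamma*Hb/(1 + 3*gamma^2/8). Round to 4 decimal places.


eta = (3/8) * gamma * Hb / (1 + 3*gamma^2/8)
Numerator = (3/8) * 0.88 * 3.07 = 1.013100
Denominator = 1 + 3*0.88^2/8 = 1 + 0.290400 = 1.290400
eta = 1.013100 / 1.290400
eta = 0.7851 m

0.7851


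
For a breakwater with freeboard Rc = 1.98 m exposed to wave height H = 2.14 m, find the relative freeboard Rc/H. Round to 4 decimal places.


Relative freeboard = Rc / H
= 1.98 / 2.14
= 0.9252

0.9252


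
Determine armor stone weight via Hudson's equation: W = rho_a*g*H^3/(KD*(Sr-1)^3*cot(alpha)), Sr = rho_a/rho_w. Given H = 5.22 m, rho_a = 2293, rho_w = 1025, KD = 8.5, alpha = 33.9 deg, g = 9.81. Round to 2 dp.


Sr = rho_a / rho_w = 2293 / 1025 = 2.237073
(Sr - 1) = 1.237073
(Sr - 1)^3 = 1.893155
cot(33.9) = 1 / tan(33.9) = 1 / 0.671972 = 1.488157
Numerator = 2293 * 9.81 * 5.22^3 = 3199518.0982
Denominator = 8.5 * 1.893155 * 1.488157 = 23.947150
W = 3199518.0982 / 23.947150
W = 133607.47 N

133607.47


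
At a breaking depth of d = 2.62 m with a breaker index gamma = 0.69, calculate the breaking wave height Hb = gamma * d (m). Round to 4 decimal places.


Hb = gamma * d
Hb = 0.69 * 2.62
Hb = 1.8078 m

1.8078


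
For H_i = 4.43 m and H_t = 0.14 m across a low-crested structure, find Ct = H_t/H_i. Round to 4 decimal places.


Ct = H_t / H_i
Ct = 0.14 / 4.43
Ct = 0.0316

0.0316


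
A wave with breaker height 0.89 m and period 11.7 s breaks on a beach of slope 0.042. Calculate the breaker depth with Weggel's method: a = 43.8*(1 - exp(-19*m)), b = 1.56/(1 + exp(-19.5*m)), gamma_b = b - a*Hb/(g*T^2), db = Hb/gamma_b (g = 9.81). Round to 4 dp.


a = 43.8 * (1 - exp(-19 * m))
exp(-19 * 0.042) = exp(-0.7980) = 0.450229
a = 43.8 * (1 - 0.450229) = 24.079991
b = 1.56 / (1 + exp(-19.5 * m))
exp(-19.5 * 0.042) = exp(-0.8190) = 0.440872
b = 1.56 / (1 + 0.440872) = 1.082677
Hb / (g * T^2) = 0.89 / (9.81 * 11.7^2) = 0.89 / 1342.8909 = 0.00066275
gamma_b = b - a * Hb/(g*T^2) = 1.082677 - 24.079991 * 0.00066275 = 1.066718
db = Hb / gamma_b = 0.89 / 1.066718
db = 0.8343 m

0.8343


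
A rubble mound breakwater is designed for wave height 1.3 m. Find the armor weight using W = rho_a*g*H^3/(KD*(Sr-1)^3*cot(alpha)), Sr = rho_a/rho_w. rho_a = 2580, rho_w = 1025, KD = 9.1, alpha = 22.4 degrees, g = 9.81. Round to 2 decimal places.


Sr = rho_a / rho_w = 2580 / 1025 = 2.517073
(Sr - 1) = 1.517073
(Sr - 1)^3 = 3.491561
cot(22.4) = 1 / tan(22.4) = 1 / 0.412170 = 2.426182
Numerator = 2580 * 9.81 * 1.3^3 = 55605.6306
Denominator = 9.1 * 3.491561 * 2.426182 = 77.087565
W = 55605.6306 / 77.087565
W = 721.33 N

721.33


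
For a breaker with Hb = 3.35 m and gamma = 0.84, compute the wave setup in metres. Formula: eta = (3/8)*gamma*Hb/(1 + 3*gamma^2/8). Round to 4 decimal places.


eta = (3/8) * gamma * Hb / (1 + 3*gamma^2/8)
Numerator = (3/8) * 0.84 * 3.35 = 1.055250
Denominator = 1 + 3*0.84^2/8 = 1 + 0.264600 = 1.264600
eta = 1.055250 / 1.264600
eta = 0.8345 m

0.8345


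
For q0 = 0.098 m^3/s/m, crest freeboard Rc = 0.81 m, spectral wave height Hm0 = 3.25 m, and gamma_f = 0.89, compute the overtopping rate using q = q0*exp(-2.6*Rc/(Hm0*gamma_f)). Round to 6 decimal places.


q = q0 * exp(-2.6 * Rc / (Hm0 * gamma_f))
Exponent = -2.6 * 0.81 / (3.25 * 0.89)
= -2.6 * 0.81 / 2.8925
= -0.728090
exp(-0.728090) = 0.482830
q = 0.098 * 0.482830
q = 0.047317 m^3/s/m

0.047317


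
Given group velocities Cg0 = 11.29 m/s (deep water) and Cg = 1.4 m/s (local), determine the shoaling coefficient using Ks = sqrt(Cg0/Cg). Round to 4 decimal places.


Ks = sqrt(Cg0 / Cg)
Ks = sqrt(11.29 / 1.4)
Ks = sqrt(8.0643)
Ks = 2.8398

2.8398


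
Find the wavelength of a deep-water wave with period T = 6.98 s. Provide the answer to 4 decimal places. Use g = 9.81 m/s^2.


L0 = g * T^2 / (2 * pi)
L0 = 9.81 * 6.98^2 / (2 * pi)
L0 = 9.81 * 48.7204 / 6.28319
L0 = 477.9471 / 6.28319
L0 = 76.0676 m

76.0676


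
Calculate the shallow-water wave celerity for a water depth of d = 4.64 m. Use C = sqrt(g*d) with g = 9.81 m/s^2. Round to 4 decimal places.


Using the shallow-water approximation:
C = sqrt(g * d) = sqrt(9.81 * 4.64)
C = sqrt(45.5184)
C = 6.7467 m/s

6.7467


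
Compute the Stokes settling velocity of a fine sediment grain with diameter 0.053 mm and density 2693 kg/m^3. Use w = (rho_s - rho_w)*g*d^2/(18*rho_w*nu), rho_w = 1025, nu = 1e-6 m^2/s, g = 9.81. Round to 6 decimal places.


w = (rho_s - rho_w) * g * d^2 / (18 * rho_w * nu)
d = 0.053 mm = 0.000053 m
rho_s - rho_w = 2693 - 1025 = 1668
Numerator = 1668 * 9.81 * (0.000053)^2 = 0.000045963892
Denominator = 18 * 1025 * 1e-6 = 0.018450
w = 0.002491 m/s

0.002491


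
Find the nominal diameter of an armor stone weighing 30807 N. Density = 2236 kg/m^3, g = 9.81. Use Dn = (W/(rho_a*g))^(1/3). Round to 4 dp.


V = W / (rho_a * g)
V = 30807 / (2236 * 9.81)
V = 30807 / 21935.16
V = 1.404458 m^3
Dn = V^(1/3) = 1.404458^(1/3)
Dn = 1.1199 m

1.1199


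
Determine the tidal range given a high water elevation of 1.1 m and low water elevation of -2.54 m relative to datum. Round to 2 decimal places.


Tidal range = High water - Low water
Tidal range = 1.1 - (-2.54)
Tidal range = 3.64 m

3.64


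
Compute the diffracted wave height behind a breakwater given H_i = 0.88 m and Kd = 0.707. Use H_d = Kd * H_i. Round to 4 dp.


H_d = Kd * H_i
H_d = 0.707 * 0.88
H_d = 0.6222 m

0.6222


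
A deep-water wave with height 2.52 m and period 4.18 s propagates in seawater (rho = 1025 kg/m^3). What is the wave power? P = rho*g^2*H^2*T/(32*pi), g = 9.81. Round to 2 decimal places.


P = rho * g^2 * H^2 * T / (32 * pi)
P = 1025 * 9.81^2 * 2.52^2 * 4.18 / (32 * pi)
P = 1025 * 96.2361 * 6.3504 * 4.18 / 100.53096
P = 26045.90 W/m

26045.90


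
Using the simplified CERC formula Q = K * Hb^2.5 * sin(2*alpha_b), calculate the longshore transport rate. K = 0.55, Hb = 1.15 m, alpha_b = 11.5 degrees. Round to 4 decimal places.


Q = K * Hb^2.5 * sin(2 * alpha_b)
Hb^2.5 = 1.15^2.5 = 1.418223
sin(2 * 11.5) = sin(23.0) = 0.390731
Q = 0.55 * 1.418223 * 0.390731
Q = 0.3048 m^3/s

0.3048


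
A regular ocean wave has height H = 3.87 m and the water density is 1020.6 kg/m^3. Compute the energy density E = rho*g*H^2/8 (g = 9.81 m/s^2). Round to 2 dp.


E = (1/8) * rho * g * H^2
E = (1/8) * 1020.6 * 9.81 * 3.87^2
E = 0.125 * 1020.6 * 9.81 * 14.9769
E = 18743.75 J/m^2

18743.75


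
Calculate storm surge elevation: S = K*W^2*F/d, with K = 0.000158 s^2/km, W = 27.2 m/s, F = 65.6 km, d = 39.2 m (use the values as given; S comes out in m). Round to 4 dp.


S = K * W^2 * F / d
W^2 = 27.2^2 = 739.84
S = 0.000158 * 739.84 * 65.6 / 39.2
Numerator = 0.000158 * 739.84 * 65.6 = 7.668294
S = 7.668294 / 39.2 = 0.1956 m

0.1956


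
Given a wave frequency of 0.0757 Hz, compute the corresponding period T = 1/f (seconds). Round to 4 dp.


T = 1 / f
T = 1 / 0.0757
T = 13.2100 s

13.2100


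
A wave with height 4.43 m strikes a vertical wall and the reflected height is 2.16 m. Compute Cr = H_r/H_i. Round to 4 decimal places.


Cr = H_r / H_i
Cr = 2.16 / 4.43
Cr = 0.4876

0.4876


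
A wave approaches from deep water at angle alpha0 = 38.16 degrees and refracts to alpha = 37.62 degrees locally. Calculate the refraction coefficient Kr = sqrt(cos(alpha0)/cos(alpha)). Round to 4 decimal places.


Kr = sqrt(cos(alpha0) / cos(alpha))
cos(38.16) = 0.786288
cos(37.62) = 0.792077
Kr = sqrt(0.786288 / 0.792077)
Kr = sqrt(0.992692)
Kr = 0.9963

0.9963


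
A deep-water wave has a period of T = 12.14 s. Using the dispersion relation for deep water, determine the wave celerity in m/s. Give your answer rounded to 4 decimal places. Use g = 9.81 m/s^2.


We use the deep-water celerity formula:
C = g * T / (2 * pi)
C = 9.81 * 12.14 / (2 * 3.14159...)
C = 119.093400 / 6.283185
C = 18.9543 m/s

18.9543


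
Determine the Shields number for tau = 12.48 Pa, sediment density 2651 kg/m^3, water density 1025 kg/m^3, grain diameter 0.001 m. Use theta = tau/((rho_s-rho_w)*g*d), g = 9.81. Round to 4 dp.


theta = tau / ((rho_s - rho_w) * g * d)
rho_s - rho_w = 2651 - 1025 = 1626
Denominator = 1626 * 9.81 * 0.001 = 15.951060
theta = 12.48 / 15.951060
theta = 0.7824

0.7824


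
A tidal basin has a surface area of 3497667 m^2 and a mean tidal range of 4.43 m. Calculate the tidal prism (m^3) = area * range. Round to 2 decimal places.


Tidal prism = Area * Tidal range
P = 3497667 * 4.43
P = 15494664.81 m^3

15494664.81


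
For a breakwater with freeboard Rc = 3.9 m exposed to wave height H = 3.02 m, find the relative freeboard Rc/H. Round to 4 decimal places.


Relative freeboard = Rc / H
= 3.9 / 3.02
= 1.2914

1.2914


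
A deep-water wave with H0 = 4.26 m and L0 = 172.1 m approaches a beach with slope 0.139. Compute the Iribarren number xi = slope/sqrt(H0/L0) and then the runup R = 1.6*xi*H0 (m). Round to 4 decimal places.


xi = slope / sqrt(H0/L0)
H0/L0 = 4.26/172.1 = 0.024753
sqrt(0.024753) = 0.157331
xi = 0.139 / 0.157331 = 0.883488
R = 1.6 * xi * H0 = 1.6 * 0.883488 * 4.26
R = 6.0219 m

6.0219


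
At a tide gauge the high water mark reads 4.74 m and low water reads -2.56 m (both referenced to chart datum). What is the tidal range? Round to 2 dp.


Tidal range = High water - Low water
Tidal range = 4.74 - (-2.56)
Tidal range = 7.30 m

7.30


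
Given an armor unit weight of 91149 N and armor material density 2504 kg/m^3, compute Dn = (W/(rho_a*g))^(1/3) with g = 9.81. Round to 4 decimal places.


V = W / (rho_a * g)
V = 91149 / (2504 * 9.81)
V = 91149 / 24564.24
V = 3.710638 m^3
Dn = V^(1/3) = 3.710638^(1/3)
Dn = 1.5482 m

1.5482


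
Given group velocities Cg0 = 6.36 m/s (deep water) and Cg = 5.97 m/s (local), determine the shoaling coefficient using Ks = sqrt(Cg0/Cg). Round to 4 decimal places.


Ks = sqrt(Cg0 / Cg)
Ks = sqrt(6.36 / 5.97)
Ks = sqrt(1.0653)
Ks = 1.0321

1.0321


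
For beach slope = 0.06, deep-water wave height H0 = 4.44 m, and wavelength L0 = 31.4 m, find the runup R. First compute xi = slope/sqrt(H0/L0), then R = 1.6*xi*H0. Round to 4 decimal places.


xi = slope / sqrt(H0/L0)
H0/L0 = 4.44/31.4 = 0.141401
sqrt(0.141401) = 0.376034
xi = 0.06 / 0.376034 = 0.159560
R = 1.6 * xi * H0 = 1.6 * 0.159560 * 4.44
R = 1.1335 m

1.1335


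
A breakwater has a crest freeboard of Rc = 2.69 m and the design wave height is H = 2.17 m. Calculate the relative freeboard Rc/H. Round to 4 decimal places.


Relative freeboard = Rc / H
= 2.69 / 2.17
= 1.2396

1.2396


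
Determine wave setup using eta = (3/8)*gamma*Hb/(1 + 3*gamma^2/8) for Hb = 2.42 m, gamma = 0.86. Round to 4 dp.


eta = (3/8) * gamma * Hb / (1 + 3*gamma^2/8)
Numerator = (3/8) * 0.86 * 2.42 = 0.780450
Denominator = 1 + 3*0.86^2/8 = 1 + 0.277350 = 1.277350
eta = 0.780450 / 1.277350
eta = 0.6110 m

0.6110


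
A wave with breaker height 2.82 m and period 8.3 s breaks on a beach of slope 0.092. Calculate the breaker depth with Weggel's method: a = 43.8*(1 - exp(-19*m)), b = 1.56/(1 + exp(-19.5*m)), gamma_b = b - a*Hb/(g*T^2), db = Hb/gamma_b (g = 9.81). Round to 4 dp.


a = 43.8 * (1 - exp(-19 * m))
exp(-19 * 0.092) = exp(-1.7480) = 0.174122
a = 43.8 * (1 - 0.174122) = 36.173463
b = 1.56 / (1 + exp(-19.5 * m))
exp(-19.5 * 0.092) = exp(-1.7940) = 0.166294
b = 1.56 / (1 + 0.166294) = 1.337571
Hb / (g * T^2) = 2.82 / (9.81 * 8.3^2) = 2.82 / 675.8109 = 0.00417276
gamma_b = b - a * Hb/(g*T^2) = 1.337571 - 36.173463 * 0.00417276 = 1.186627
db = Hb / gamma_b = 2.82 / 1.186627
db = 2.3765 m

2.3765


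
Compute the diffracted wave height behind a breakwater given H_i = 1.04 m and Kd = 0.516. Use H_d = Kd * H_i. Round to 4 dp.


H_d = Kd * H_i
H_d = 0.516 * 1.04
H_d = 0.5366 m

0.5366


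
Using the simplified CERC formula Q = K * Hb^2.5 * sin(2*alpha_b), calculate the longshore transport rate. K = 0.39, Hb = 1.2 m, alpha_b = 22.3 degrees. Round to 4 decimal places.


Q = K * Hb^2.5 * sin(2 * alpha_b)
Hb^2.5 = 1.2^2.5 = 1.577441
sin(2 * 22.3) = sin(44.6) = 0.702153
Q = 0.39 * 1.577441 * 0.702153
Q = 0.4320 m^3/s

0.4320


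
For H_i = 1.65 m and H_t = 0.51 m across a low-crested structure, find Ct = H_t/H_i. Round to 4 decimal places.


Ct = H_t / H_i
Ct = 0.51 / 1.65
Ct = 0.3091

0.3091


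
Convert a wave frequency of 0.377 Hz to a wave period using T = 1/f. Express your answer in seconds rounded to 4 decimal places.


T = 1 / f
T = 1 / 0.377
T = 2.6525 s

2.6525


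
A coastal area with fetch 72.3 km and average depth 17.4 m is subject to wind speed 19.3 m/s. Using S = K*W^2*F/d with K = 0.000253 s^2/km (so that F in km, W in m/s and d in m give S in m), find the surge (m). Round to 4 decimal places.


S = K * W^2 * F / d
W^2 = 19.3^2 = 372.49
S = 0.000253 * 372.49 * 72.3 / 17.4
Numerator = 0.000253 * 372.49 * 72.3 = 6.813550
S = 6.813550 / 17.4 = 0.3916 m

0.3916


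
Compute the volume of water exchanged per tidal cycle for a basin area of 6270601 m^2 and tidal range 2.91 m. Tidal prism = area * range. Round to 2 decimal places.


Tidal prism = Area * Tidal range
P = 6270601 * 2.91
P = 18247448.91 m^3

18247448.91


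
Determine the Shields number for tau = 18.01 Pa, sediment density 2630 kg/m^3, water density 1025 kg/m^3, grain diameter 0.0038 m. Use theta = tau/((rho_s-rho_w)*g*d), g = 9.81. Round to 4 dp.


theta = tau / ((rho_s - rho_w) * g * d)
rho_s - rho_w = 2630 - 1025 = 1605
Denominator = 1605 * 9.81 * 0.0038 = 59.831190
theta = 18.01 / 59.831190
theta = 0.3010

0.3010


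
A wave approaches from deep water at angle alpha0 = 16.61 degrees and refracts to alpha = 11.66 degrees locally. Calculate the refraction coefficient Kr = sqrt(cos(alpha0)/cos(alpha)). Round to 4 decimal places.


Kr = sqrt(cos(alpha0) / cos(alpha))
cos(16.61) = 0.958273
cos(11.66) = 0.979364
Kr = sqrt(0.958273 / 0.979364)
Kr = sqrt(0.978464)
Kr = 0.9892

0.9892


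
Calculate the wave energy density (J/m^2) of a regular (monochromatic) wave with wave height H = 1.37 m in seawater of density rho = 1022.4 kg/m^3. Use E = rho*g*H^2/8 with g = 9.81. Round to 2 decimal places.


E = (1/8) * rho * g * H^2
E = (1/8) * 1022.4 * 9.81 * 1.37^2
E = 0.125 * 1022.4 * 9.81 * 1.8769
E = 2353.10 J/m^2

2353.10


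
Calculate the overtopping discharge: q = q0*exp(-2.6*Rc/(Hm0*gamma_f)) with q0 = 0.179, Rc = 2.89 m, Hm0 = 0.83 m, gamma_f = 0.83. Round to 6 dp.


q = q0 * exp(-2.6 * Rc / (Hm0 * gamma_f))
Exponent = -2.6 * 2.89 / (0.83 * 0.83)
= -2.6 * 2.89 / 0.6889
= -10.907243
exp(-10.907243) = 0.000018
q = 0.179 * 0.000018
q = 0.000003 m^3/s/m

0.000003


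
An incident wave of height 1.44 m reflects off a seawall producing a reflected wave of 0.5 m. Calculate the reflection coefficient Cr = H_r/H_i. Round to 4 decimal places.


Cr = H_r / H_i
Cr = 0.5 / 1.44
Cr = 0.3472

0.3472


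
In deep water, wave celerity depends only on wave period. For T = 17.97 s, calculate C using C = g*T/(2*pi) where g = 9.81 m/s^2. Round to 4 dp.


We use the deep-water celerity formula:
C = g * T / (2 * pi)
C = 9.81 * 17.97 / (2 * 3.14159...)
C = 176.285700 / 6.283185
C = 28.0567 m/s

28.0567


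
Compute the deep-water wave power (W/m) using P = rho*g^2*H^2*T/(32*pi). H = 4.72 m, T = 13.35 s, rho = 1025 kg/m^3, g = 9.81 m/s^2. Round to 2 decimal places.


P = rho * g^2 * H^2 * T / (32 * pi)
P = 1025 * 9.81^2 * 4.72^2 * 13.35 / (32 * pi)
P = 1025 * 96.2361 * 22.2784 * 13.35 / 100.53096
P = 291828.22 W/m

291828.22


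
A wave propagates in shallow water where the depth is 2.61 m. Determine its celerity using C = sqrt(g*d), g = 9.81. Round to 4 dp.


Using the shallow-water approximation:
C = sqrt(g * d) = sqrt(9.81 * 2.61)
C = sqrt(25.6041)
C = 5.0600 m/s

5.0600


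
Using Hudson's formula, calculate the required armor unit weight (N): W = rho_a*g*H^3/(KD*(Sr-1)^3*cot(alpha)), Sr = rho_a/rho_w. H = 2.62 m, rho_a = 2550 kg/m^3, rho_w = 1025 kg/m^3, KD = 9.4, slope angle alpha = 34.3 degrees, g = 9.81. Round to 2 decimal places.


Sr = rho_a / rho_w = 2550 / 1025 = 2.487805
(Sr - 1) = 1.487805
(Sr - 1)^3 = 3.293350
cot(34.3) = 1 / tan(34.3) = 1 / 0.682154 = 1.465945
Numerator = 2550 * 9.81 * 2.62^3 = 449896.9633
Denominator = 9.4 * 3.293350 * 1.465945 = 45.381988
W = 449896.9633 / 45.381988
W = 9913.56 N

9913.56


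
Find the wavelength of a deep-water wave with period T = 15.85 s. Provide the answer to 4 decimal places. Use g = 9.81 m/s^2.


L0 = g * T^2 / (2 * pi)
L0 = 9.81 * 15.85^2 / (2 * pi)
L0 = 9.81 * 251.2225 / 6.28319
L0 = 2464.4927 / 6.28319
L0 = 392.2362 m

392.2362


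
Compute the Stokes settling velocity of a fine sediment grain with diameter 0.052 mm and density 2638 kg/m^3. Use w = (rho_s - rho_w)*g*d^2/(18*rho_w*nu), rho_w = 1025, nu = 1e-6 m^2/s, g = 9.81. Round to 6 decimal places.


w = (rho_s - rho_w) * g * d^2 / (18 * rho_w * nu)
d = 0.052 mm = 0.000052 m
rho_s - rho_w = 2638 - 1025 = 1613
Numerator = 1613 * 9.81 * (0.000052)^2 = 0.000042786825
Denominator = 18 * 1025 * 1e-6 = 0.018450
w = 0.002319 m/s

0.002319


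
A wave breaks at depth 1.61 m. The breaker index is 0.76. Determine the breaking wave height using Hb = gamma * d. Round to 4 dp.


Hb = gamma * d
Hb = 0.76 * 1.61
Hb = 1.2236 m

1.2236


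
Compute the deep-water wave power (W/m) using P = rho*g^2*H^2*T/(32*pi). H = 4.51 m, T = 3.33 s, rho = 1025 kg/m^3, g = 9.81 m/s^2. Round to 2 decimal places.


P = rho * g^2 * H^2 * T / (32 * pi)
P = 1025 * 9.81^2 * 4.51^2 * 3.33 / (32 * pi)
P = 1025 * 96.2361 * 20.3401 * 3.33 / 100.53096
P = 66459.85 W/m

66459.85


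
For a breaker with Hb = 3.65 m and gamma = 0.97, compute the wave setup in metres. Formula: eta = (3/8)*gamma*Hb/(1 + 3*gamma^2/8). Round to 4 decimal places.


eta = (3/8) * gamma * Hb / (1 + 3*gamma^2/8)
Numerator = (3/8) * 0.97 * 3.65 = 1.327688
Denominator = 1 + 3*0.97^2/8 = 1 + 0.352838 = 1.352838
eta = 1.327688 / 1.352838
eta = 0.9814 m

0.9814


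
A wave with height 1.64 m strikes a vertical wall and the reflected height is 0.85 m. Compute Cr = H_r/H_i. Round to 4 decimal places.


Cr = H_r / H_i
Cr = 0.85 / 1.64
Cr = 0.5183

0.5183


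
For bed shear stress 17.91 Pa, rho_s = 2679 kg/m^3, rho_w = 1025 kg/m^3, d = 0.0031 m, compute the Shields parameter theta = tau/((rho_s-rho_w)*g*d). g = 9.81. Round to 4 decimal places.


theta = tau / ((rho_s - rho_w) * g * d)
rho_s - rho_w = 2679 - 1025 = 1654
Denominator = 1654 * 9.81 * 0.0031 = 50.299794
theta = 17.91 / 50.299794
theta = 0.3561

0.3561


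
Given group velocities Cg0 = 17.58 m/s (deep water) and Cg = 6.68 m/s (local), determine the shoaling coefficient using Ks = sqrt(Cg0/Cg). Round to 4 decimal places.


Ks = sqrt(Cg0 / Cg)
Ks = sqrt(17.58 / 6.68)
Ks = sqrt(2.6317)
Ks = 1.6223

1.6223


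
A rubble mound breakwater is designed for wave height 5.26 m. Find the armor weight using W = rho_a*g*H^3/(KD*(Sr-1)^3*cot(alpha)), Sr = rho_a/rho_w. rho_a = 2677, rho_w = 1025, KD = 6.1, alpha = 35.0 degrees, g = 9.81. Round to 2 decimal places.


Sr = rho_a / rho_w = 2677 / 1025 = 2.611707
(Sr - 1) = 1.611707
(Sr - 1)^3 = 4.186572
cot(35.0) = 1 / tan(35.0) = 1 / 0.700208 = 1.428148
Numerator = 2677 * 9.81 * 5.26^3 = 3821858.5640
Denominator = 6.1 * 4.186572 * 1.428148 = 36.472169
W = 3821858.5640 / 36.472169
W = 104788.36 N

104788.36


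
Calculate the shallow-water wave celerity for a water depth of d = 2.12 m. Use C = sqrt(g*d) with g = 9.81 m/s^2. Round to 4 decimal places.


Using the shallow-water approximation:
C = sqrt(g * d) = sqrt(9.81 * 2.12)
C = sqrt(20.7972)
C = 4.5604 m/s

4.5604


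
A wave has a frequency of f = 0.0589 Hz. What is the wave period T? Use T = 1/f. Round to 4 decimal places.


T = 1 / f
T = 1 / 0.0589
T = 16.9779 s

16.9779


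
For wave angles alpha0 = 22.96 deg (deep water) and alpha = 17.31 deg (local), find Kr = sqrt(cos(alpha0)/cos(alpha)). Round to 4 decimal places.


Kr = sqrt(cos(alpha0) / cos(alpha))
cos(22.96) = 0.920777
cos(17.31) = 0.954709
Kr = sqrt(0.920777 / 0.954709)
Kr = sqrt(0.964459)
Kr = 0.9821

0.9821


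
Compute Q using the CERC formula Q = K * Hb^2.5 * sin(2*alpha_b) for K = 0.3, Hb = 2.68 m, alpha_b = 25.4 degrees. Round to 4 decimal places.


Q = K * Hb^2.5 * sin(2 * alpha_b)
Hb^2.5 = 2.68^2.5 = 11.758096
sin(2 * 25.4) = sin(50.8) = 0.774944
Q = 0.3 * 11.758096 * 0.774944
Q = 2.7336 m^3/s

2.7336


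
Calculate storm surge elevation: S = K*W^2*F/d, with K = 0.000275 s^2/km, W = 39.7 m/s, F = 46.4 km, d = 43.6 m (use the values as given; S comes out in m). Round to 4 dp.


S = K * W^2 * F / d
W^2 = 39.7^2 = 1576.09
S = 0.000275 * 1576.09 * 46.4 / 43.6
Numerator = 0.000275 * 1576.09 * 46.4 = 20.110908
S = 20.110908 / 43.6 = 0.4613 m

0.4613


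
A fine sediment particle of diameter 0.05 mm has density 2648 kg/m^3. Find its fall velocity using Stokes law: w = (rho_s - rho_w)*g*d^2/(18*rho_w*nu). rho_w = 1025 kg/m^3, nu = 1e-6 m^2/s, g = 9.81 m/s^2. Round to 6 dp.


w = (rho_s - rho_w) * g * d^2 / (18 * rho_w * nu)
d = 0.05 mm = 0.000050 m
rho_s - rho_w = 2648 - 1025 = 1623
Numerator = 1623 * 9.81 * (0.000050)^2 = 0.000039804075
Denominator = 18 * 1025 * 1e-6 = 0.018450
w = 0.002157 m/s

0.002157


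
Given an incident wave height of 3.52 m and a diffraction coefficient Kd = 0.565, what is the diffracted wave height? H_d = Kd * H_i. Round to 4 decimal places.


H_d = Kd * H_i
H_d = 0.565 * 3.52
H_d = 1.9888 m

1.9888


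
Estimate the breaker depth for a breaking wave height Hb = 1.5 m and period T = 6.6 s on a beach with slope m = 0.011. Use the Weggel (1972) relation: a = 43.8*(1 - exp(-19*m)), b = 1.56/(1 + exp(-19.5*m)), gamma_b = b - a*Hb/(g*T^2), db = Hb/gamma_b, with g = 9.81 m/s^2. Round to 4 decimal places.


a = 43.8 * (1 - exp(-19 * m))
exp(-19 * 0.011) = exp(-0.2090) = 0.811395
a = 43.8 * (1 - 0.811395) = 8.260889
b = 1.56 / (1 + exp(-19.5 * m))
exp(-19.5 * 0.011) = exp(-0.2145) = 0.806945
b = 1.56 / (1 + 0.806945) = 0.863336
Hb / (g * T^2) = 1.5 / (9.81 * 6.6^2) = 1.5 / 427.3236 = 0.00351022
gamma_b = b - a * Hb/(g*T^2) = 0.863336 - 8.260889 * 0.00351022 = 0.834338
db = Hb / gamma_b = 1.5 / 0.834338
db = 1.7978 m

1.7978


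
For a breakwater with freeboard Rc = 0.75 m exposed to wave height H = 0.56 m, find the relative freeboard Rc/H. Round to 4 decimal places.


Relative freeboard = Rc / H
= 0.75 / 0.56
= 1.3393

1.3393


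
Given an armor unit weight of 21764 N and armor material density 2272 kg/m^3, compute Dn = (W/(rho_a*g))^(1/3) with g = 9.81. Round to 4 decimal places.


V = W / (rho_a * g)
V = 21764 / (2272 * 9.81)
V = 21764 / 22288.32
V = 0.976476 m^3
Dn = V^(1/3) = 0.976476^(1/3)
Dn = 0.9921 m

0.9921


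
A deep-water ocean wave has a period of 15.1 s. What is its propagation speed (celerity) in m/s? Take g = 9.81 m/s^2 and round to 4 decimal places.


We use the deep-water celerity formula:
C = g * T / (2 * pi)
C = 9.81 * 15.1 / (2 * 3.14159...)
C = 148.131000 / 6.283185
C = 23.5758 m/s

23.5758


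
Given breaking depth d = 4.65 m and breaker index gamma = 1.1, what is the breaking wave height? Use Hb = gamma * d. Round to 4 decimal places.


Hb = gamma * d
Hb = 1.1 * 4.65
Hb = 5.1150 m

5.1150


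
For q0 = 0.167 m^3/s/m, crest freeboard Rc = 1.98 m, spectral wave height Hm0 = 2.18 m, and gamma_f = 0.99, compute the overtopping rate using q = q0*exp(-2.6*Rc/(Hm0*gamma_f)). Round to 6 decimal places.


q = q0 * exp(-2.6 * Rc / (Hm0 * gamma_f))
Exponent = -2.6 * 1.98 / (2.18 * 0.99)
= -2.6 * 1.98 / 2.1582
= -2.385321
exp(-2.385321) = 0.092059
q = 0.167 * 0.092059
q = 0.015374 m^3/s/m

0.015374


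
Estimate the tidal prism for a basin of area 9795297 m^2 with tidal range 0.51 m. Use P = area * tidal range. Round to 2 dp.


Tidal prism = Area * Tidal range
P = 9795297 * 0.51
P = 4995601.47 m^3

4995601.47


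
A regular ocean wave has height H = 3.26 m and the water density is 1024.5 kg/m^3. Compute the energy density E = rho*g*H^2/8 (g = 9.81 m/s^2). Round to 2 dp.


E = (1/8) * rho * g * H^2
E = (1/8) * 1024.5 * 9.81 * 3.26^2
E = 0.125 * 1024.5 * 9.81 * 10.6276
E = 13351.38 J/m^2

13351.38


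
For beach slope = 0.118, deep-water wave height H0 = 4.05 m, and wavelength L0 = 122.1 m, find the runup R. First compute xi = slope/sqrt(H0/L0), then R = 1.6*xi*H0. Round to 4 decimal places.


xi = slope / sqrt(H0/L0)
H0/L0 = 4.05/122.1 = 0.033170
sqrt(0.033170) = 0.182125
xi = 0.118 / 0.182125 = 0.647906
R = 1.6 * xi * H0 = 1.6 * 0.647906 * 4.05
R = 4.1984 m

4.1984


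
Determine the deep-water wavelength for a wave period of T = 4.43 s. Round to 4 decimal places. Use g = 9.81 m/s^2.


L0 = g * T^2 / (2 * pi)
L0 = 9.81 * 4.43^2 / (2 * pi)
L0 = 9.81 * 19.6249 / 6.28319
L0 = 192.5203 / 6.28319
L0 = 30.6406 m

30.6406


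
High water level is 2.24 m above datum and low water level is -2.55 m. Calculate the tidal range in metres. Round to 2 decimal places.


Tidal range = High water - Low water
Tidal range = 2.24 - (-2.55)
Tidal range = 4.79 m

4.79


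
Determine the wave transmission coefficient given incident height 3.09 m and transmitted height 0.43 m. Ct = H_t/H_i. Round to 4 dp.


Ct = H_t / H_i
Ct = 0.43 / 3.09
Ct = 0.1392

0.1392


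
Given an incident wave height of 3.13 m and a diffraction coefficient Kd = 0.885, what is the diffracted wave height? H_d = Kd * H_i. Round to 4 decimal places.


H_d = Kd * H_i
H_d = 0.885 * 3.13
H_d = 2.7701 m

2.7701


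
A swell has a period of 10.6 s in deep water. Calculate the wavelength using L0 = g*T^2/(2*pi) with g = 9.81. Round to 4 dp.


L0 = g * T^2 / (2 * pi)
L0 = 9.81 * 10.6^2 / (2 * pi)
L0 = 9.81 * 112.3600 / 6.28319
L0 = 1102.2516 / 6.28319
L0 = 175.4288 m

175.4288


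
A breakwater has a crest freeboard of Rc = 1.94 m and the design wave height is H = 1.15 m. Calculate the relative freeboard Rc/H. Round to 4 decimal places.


Relative freeboard = Rc / H
= 1.94 / 1.15
= 1.6870

1.6870


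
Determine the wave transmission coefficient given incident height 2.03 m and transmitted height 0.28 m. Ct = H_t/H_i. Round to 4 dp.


Ct = H_t / H_i
Ct = 0.28 / 2.03
Ct = 0.1379

0.1379


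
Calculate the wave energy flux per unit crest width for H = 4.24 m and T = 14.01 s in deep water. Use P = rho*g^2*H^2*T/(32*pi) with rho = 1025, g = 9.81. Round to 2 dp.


P = rho * g^2 * H^2 * T / (32 * pi)
P = 1025 * 9.81^2 * 4.24^2 * 14.01 / (32 * pi)
P = 1025 * 96.2361 * 17.9776 * 14.01 / 100.53096
P = 247133.65 W/m

247133.65


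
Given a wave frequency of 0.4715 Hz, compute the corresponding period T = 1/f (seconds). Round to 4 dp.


T = 1 / f
T = 1 / 0.4715
T = 2.1209 s

2.1209


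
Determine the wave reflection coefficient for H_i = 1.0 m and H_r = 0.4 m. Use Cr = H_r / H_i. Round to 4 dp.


Cr = H_r / H_i
Cr = 0.4 / 1.0
Cr = 0.4000

0.4000


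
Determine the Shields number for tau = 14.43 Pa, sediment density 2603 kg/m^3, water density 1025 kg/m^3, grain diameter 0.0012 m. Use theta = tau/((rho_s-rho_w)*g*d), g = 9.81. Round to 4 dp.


theta = tau / ((rho_s - rho_w) * g * d)
rho_s - rho_w = 2603 - 1025 = 1578
Denominator = 1578 * 9.81 * 0.0012 = 18.576216
theta = 14.43 / 18.576216
theta = 0.7768

0.7768


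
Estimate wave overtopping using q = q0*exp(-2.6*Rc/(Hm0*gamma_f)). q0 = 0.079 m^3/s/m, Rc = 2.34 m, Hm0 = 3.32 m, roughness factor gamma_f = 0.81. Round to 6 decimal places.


q = q0 * exp(-2.6 * Rc / (Hm0 * gamma_f))
Exponent = -2.6 * 2.34 / (3.32 * 0.81)
= -2.6 * 2.34 / 2.6892
= -2.262383
exp(-2.262383) = 0.104102
q = 0.079 * 0.104102
q = 0.008224 m^3/s/m

0.008224


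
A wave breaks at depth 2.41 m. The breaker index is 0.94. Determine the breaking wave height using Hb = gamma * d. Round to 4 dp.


Hb = gamma * d
Hb = 0.94 * 2.41
Hb = 2.2654 m

2.2654


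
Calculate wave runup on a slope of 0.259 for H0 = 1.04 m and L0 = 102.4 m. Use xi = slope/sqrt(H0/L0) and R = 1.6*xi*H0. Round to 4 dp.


xi = slope / sqrt(H0/L0)
H0/L0 = 1.04/102.4 = 0.010156
sqrt(0.010156) = 0.100778
xi = 0.259 / 0.100778 = 2.570000
R = 1.6 * xi * H0 = 1.6 * 2.570000 * 1.04
R = 4.2765 m

4.2765


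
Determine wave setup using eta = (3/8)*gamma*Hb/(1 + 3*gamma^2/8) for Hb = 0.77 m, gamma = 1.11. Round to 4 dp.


eta = (3/8) * gamma * Hb / (1 + 3*gamma^2/8)
Numerator = (3/8) * 1.11 * 0.77 = 0.320513
Denominator = 1 + 3*1.11^2/8 = 1 + 0.462038 = 1.462038
eta = 0.320513 / 1.462038
eta = 0.2192 m

0.2192


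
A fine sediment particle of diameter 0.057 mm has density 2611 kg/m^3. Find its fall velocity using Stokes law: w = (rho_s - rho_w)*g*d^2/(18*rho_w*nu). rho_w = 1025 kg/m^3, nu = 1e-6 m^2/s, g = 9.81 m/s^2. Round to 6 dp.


w = (rho_s - rho_w) * g * d^2 / (18 * rho_w * nu)
d = 0.057 mm = 0.000057 m
rho_s - rho_w = 2611 - 1025 = 1586
Numerator = 1586 * 9.81 * (0.000057)^2 = 0.000050550086
Denominator = 18 * 1025 * 1e-6 = 0.018450
w = 0.002740 m/s

0.002740


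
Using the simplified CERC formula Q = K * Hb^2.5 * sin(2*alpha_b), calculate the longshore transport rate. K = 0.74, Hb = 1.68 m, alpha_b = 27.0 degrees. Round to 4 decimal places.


Q = K * Hb^2.5 * sin(2 * alpha_b)
Hb^2.5 = 1.68^2.5 = 3.658249
sin(2 * 27.0) = sin(54.0) = 0.809017
Q = 0.74 * 3.658249 * 0.809017
Q = 2.1901 m^3/s

2.1901


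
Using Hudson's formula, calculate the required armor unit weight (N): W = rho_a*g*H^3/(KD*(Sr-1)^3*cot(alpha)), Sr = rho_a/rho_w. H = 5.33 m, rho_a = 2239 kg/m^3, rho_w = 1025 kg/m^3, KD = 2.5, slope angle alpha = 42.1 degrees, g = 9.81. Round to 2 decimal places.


Sr = rho_a / rho_w = 2239 / 1025 = 2.184390
(Sr - 1) = 1.184390
(Sr - 1)^3 = 1.661439
cot(42.1) = 1 / tan(42.1) = 1 / 0.903569 = 1.106722
Numerator = 2239 * 9.81 * 5.33^3 = 3325865.8517
Denominator = 2.5 * 1.661439 * 1.106722 = 4.596878
W = 3325865.8517 / 4.596878
W = 723505.34 N

723505.34


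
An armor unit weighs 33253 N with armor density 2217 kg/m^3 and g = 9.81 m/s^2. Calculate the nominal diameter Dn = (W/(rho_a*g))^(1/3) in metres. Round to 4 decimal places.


V = W / (rho_a * g)
V = 33253 / (2217 * 9.81)
V = 33253 / 21748.77
V = 1.528960 m^3
Dn = V^(1/3) = 1.528960^(1/3)
Dn = 1.1520 m

1.1520


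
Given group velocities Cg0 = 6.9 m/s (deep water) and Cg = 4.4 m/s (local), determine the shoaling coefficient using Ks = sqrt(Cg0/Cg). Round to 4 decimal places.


Ks = sqrt(Cg0 / Cg)
Ks = sqrt(6.9 / 4.4)
Ks = sqrt(1.5682)
Ks = 1.2523

1.2523


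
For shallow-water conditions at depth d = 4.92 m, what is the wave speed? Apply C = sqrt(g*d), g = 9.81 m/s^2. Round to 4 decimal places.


Using the shallow-water approximation:
C = sqrt(g * d) = sqrt(9.81 * 4.92)
C = sqrt(48.2652)
C = 6.9473 m/s

6.9473


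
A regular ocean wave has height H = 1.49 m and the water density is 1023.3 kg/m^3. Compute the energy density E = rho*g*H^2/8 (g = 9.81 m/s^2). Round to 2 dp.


E = (1/8) * rho * g * H^2
E = (1/8) * 1023.3 * 9.81 * 1.49^2
E = 0.125 * 1023.3 * 9.81 * 2.2201
E = 2785.83 J/m^2

2785.83


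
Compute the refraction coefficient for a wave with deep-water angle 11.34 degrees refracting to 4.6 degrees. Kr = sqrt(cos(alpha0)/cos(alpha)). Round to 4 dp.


Kr = sqrt(cos(alpha0) / cos(alpha))
cos(11.34) = 0.980478
cos(4.6) = 0.996779
Kr = sqrt(0.980478 / 0.996779)
Kr = sqrt(0.983646)
Kr = 0.9918

0.9918


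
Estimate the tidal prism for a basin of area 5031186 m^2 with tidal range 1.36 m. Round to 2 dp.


Tidal prism = Area * Tidal range
P = 5031186 * 1.36
P = 6842412.96 m^3

6842412.96


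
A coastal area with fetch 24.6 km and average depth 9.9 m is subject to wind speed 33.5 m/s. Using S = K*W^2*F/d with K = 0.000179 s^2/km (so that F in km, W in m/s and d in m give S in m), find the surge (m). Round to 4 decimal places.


S = K * W^2 * F / d
W^2 = 33.5^2 = 1122.25
S = 0.000179 * 1122.25 * 24.6 / 9.9
Numerator = 0.000179 * 1122.25 * 24.6 = 4.941716
S = 4.941716 / 9.9 = 0.4992 m

0.4992


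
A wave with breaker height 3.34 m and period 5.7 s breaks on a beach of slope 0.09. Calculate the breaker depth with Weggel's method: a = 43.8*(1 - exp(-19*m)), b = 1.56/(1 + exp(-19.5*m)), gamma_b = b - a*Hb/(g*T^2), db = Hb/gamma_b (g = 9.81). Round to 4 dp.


a = 43.8 * (1 - exp(-19 * m))
exp(-19 * 0.09) = exp(-1.7100) = 0.180866
a = 43.8 * (1 - 0.180866) = 35.878078
b = 1.56 / (1 + exp(-19.5 * m))
exp(-19.5 * 0.09) = exp(-1.7550) = 0.172907
b = 1.56 / (1 + 0.172907) = 1.330028
Hb / (g * T^2) = 3.34 / (9.81 * 5.7^2) = 3.34 / 318.7269 = 0.01047919
gamma_b = b - a * Hb/(g*T^2) = 1.330028 - 35.878078 * 0.01047919 = 0.954055
db = Hb / gamma_b = 3.34 / 0.954055
db = 3.5008 m

3.5008


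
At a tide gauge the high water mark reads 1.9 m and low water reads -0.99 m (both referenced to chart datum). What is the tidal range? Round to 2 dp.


Tidal range = High water - Low water
Tidal range = 1.9 - (-0.99)
Tidal range = 2.89 m

2.89


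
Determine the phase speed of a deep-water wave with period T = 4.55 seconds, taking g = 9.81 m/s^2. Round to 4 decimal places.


We use the deep-water celerity formula:
C = g * T / (2 * pi)
C = 9.81 * 4.55 / (2 * 3.14159...)
C = 44.635500 / 6.283185
C = 7.1040 m/s

7.1040


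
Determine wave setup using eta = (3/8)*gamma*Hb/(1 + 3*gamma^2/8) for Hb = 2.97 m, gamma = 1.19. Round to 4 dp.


eta = (3/8) * gamma * Hb / (1 + 3*gamma^2/8)
Numerator = (3/8) * 1.19 * 2.97 = 1.325362
Denominator = 1 + 3*1.19^2/8 = 1 + 0.531038 = 1.531038
eta = 1.325362 / 1.531038
eta = 0.8657 m

0.8657


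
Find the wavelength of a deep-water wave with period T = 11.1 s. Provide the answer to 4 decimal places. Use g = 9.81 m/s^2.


L0 = g * T^2 / (2 * pi)
L0 = 9.81 * 11.1^2 / (2 * pi)
L0 = 9.81 * 123.2100 / 6.28319
L0 = 1208.6901 / 6.28319
L0 = 192.3690 m

192.3690


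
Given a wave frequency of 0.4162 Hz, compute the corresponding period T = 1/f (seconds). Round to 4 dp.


T = 1 / f
T = 1 / 0.4162
T = 2.4027 s

2.4027


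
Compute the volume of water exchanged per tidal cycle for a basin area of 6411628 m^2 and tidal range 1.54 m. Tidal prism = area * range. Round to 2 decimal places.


Tidal prism = Area * Tidal range
P = 6411628 * 1.54
P = 9873907.12 m^3

9873907.12


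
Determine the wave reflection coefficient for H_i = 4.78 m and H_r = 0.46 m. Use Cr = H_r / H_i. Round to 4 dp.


Cr = H_r / H_i
Cr = 0.46 / 4.78
Cr = 0.0962

0.0962


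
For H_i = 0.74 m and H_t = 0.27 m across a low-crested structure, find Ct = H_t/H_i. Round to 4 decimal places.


Ct = H_t / H_i
Ct = 0.27 / 0.74
Ct = 0.3649

0.3649


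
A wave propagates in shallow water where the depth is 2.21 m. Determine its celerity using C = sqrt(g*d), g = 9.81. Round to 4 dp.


Using the shallow-water approximation:
C = sqrt(g * d) = sqrt(9.81 * 2.21)
C = sqrt(21.6801)
C = 4.6562 m/s

4.6562


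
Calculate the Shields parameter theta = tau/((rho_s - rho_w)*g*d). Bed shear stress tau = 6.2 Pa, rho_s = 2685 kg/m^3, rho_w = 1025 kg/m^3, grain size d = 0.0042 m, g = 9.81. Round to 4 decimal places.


theta = tau / ((rho_s - rho_w) * g * d)
rho_s - rho_w = 2685 - 1025 = 1660
Denominator = 1660 * 9.81 * 0.0042 = 68.395320
theta = 6.2 / 68.395320
theta = 0.0906

0.0906


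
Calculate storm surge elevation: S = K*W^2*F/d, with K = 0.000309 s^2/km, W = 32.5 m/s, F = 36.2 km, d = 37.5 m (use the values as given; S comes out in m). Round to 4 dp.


S = K * W^2 * F / d
W^2 = 32.5^2 = 1056.25
S = 0.000309 * 1056.25 * 36.2 / 37.5
Numerator = 0.000309 * 1056.25 * 36.2 = 11.815001
S = 11.815001 / 37.5 = 0.3151 m

0.3151


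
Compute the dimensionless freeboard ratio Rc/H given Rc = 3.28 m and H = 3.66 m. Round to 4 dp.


Relative freeboard = Rc / H
= 3.28 / 3.66
= 0.8962

0.8962
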